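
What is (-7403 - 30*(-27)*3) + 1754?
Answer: -3219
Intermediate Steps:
(-7403 - 30*(-27)*3) + 1754 = (-7403 + 810*3) + 1754 = (-7403 + 2430) + 1754 = -4973 + 1754 = -3219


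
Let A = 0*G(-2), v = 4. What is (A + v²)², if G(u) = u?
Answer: 256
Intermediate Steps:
A = 0 (A = 0*(-2) = 0)
(A + v²)² = (0 + 4²)² = (0 + 16)² = 16² = 256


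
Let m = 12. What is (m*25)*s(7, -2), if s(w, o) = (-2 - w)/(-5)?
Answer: 540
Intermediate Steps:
s(w, o) = ⅖ + w/5 (s(w, o) = (-2 - w)*(-⅕) = ⅖ + w/5)
(m*25)*s(7, -2) = (12*25)*(⅖ + (⅕)*7) = 300*(⅖ + 7/5) = 300*(9/5) = 540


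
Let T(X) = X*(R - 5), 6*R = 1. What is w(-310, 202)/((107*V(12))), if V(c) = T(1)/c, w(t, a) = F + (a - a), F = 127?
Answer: -9144/3103 ≈ -2.9468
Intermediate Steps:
R = 1/6 (R = (1/6)*1 = 1/6 ≈ 0.16667)
T(X) = -29*X/6 (T(X) = X*(1/6 - 5) = X*(-29/6) = -29*X/6)
w(t, a) = 127 (w(t, a) = 127 + (a - a) = 127 + 0 = 127)
V(c) = -29/(6*c) (V(c) = (-29/6*1)/c = -29/(6*c))
w(-310, 202)/((107*V(12))) = 127/((107*(-29/6/12))) = 127/((107*(-29/6*1/12))) = 127/((107*(-29/72))) = 127/(-3103/72) = 127*(-72/3103) = -9144/3103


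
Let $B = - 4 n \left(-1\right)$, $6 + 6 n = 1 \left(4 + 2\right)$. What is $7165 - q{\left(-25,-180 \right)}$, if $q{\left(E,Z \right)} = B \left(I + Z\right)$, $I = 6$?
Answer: $7165$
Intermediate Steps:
$n = 0$ ($n = -1 + \frac{1 \left(4 + 2\right)}{6} = -1 + \frac{1 \cdot 6}{6} = -1 + \frac{1}{6} \cdot 6 = -1 + 1 = 0$)
$B = 0$ ($B = \left(-4\right) 0 \left(-1\right) = 0 \left(-1\right) = 0$)
$q{\left(E,Z \right)} = 0$ ($q{\left(E,Z \right)} = 0 \left(6 + Z\right) = 0$)
$7165 - q{\left(-25,-180 \right)} = 7165 - 0 = 7165 + 0 = 7165$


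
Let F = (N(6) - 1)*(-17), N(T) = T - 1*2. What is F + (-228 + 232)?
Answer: -47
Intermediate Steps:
N(T) = -2 + T (N(T) = T - 2 = -2 + T)
F = -51 (F = ((-2 + 6) - 1)*(-17) = (4 - 1)*(-17) = 3*(-17) = -51)
F + (-228 + 232) = -51 + (-228 + 232) = -51 + 4 = -47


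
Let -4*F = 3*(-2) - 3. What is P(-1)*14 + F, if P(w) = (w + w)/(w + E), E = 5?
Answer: -19/4 ≈ -4.7500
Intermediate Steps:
P(w) = 2*w/(5 + w) (P(w) = (w + w)/(w + 5) = (2*w)/(5 + w) = 2*w/(5 + w))
F = 9/4 (F = -(3*(-2) - 3)/4 = -(-6 - 3)/4 = -¼*(-9) = 9/4 ≈ 2.2500)
P(-1)*14 + F = (2*(-1)/(5 - 1))*14 + 9/4 = (2*(-1)/4)*14 + 9/4 = (2*(-1)*(¼))*14 + 9/4 = -½*14 + 9/4 = -7 + 9/4 = -19/4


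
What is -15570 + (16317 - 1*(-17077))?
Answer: 17824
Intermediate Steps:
-15570 + (16317 - 1*(-17077)) = -15570 + (16317 + 17077) = -15570 + 33394 = 17824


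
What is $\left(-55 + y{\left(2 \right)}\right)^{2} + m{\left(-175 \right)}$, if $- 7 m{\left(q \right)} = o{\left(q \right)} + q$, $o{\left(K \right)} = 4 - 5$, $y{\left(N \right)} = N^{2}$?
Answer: $\frac{18383}{7} \approx 2626.1$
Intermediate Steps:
$o{\left(K \right)} = -1$
$m{\left(q \right)} = \frac{1}{7} - \frac{q}{7}$ ($m{\left(q \right)} = - \frac{-1 + q}{7} = \frac{1}{7} - \frac{q}{7}$)
$\left(-55 + y{\left(2 \right)}\right)^{2} + m{\left(-175 \right)} = \left(-55 + 2^{2}\right)^{2} + \left(\frac{1}{7} - -25\right) = \left(-55 + 4\right)^{2} + \left(\frac{1}{7} + 25\right) = \left(-51\right)^{2} + \frac{176}{7} = 2601 + \frac{176}{7} = \frac{18383}{7}$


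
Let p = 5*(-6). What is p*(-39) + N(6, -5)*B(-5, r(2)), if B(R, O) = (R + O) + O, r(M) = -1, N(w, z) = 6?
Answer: 1128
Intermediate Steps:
p = -30
B(R, O) = R + 2*O (B(R, O) = (O + R) + O = R + 2*O)
p*(-39) + N(6, -5)*B(-5, r(2)) = -30*(-39) + 6*(-5 + 2*(-1)) = 1170 + 6*(-5 - 2) = 1170 + 6*(-7) = 1170 - 42 = 1128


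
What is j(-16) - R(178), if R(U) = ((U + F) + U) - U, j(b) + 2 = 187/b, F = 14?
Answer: -3291/16 ≈ -205.69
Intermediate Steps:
j(b) = -2 + 187/b
R(U) = 14 + U (R(U) = ((U + 14) + U) - U = ((14 + U) + U) - U = (14 + 2*U) - U = 14 + U)
j(-16) - R(178) = (-2 + 187/(-16)) - (14 + 178) = (-2 + 187*(-1/16)) - 1*192 = (-2 - 187/16) - 192 = -219/16 - 192 = -3291/16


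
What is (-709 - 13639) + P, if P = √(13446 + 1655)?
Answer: -14348 + √15101 ≈ -14225.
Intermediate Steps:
P = √15101 ≈ 122.89
(-709 - 13639) + P = (-709 - 13639) + √15101 = -14348 + √15101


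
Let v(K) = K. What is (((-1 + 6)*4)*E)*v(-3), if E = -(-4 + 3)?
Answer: -60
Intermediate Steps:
E = 1 (E = -1*(-1) = 1)
(((-1 + 6)*4)*E)*v(-3) = (((-1 + 6)*4)*1)*(-3) = ((5*4)*1)*(-3) = (20*1)*(-3) = 20*(-3) = -60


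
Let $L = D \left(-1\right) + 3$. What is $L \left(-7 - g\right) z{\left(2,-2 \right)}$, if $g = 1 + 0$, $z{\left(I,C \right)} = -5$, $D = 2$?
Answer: $40$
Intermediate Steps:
$g = 1$
$L = 1$ ($L = 2 \left(-1\right) + 3 = -2 + 3 = 1$)
$L \left(-7 - g\right) z{\left(2,-2 \right)} = 1 \left(-7 - 1\right) \left(-5\right) = 1 \left(-8\right) \left(-5\right) = \left(-8\right) \left(-5\right) = 40$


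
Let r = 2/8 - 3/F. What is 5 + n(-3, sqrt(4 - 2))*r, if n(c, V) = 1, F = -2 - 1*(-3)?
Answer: 9/4 ≈ 2.2500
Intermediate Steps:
F = 1 (F = -2 + 3 = 1)
r = -11/4 (r = 2/8 - 3/1 = 2*(1/8) - 3*1 = 1/4 - 3 = -11/4 ≈ -2.7500)
5 + n(-3, sqrt(4 - 2))*r = 5 + 1*(-11/4) = 5 - 11/4 = 9/4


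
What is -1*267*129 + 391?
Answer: -34052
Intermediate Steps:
-1*267*129 + 391 = -267*129 + 391 = -34443 + 391 = -34052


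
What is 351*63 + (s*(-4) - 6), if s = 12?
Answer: 22059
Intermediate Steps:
351*63 + (s*(-4) - 6) = 351*63 + (12*(-4) - 6) = 22113 + (-48 - 6) = 22113 - 54 = 22059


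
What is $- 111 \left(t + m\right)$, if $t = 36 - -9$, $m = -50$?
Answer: $555$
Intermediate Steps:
$t = 45$ ($t = 36 + 9 = 45$)
$- 111 \left(t + m\right) = - 111 \left(45 - 50\right) = \left(-111\right) \left(-5\right) = 555$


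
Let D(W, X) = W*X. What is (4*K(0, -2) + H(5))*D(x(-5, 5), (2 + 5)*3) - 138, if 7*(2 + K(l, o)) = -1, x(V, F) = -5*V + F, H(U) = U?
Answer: -2388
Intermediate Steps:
x(V, F) = F - 5*V
K(l, o) = -15/7 (K(l, o) = -2 + (1/7)*(-1) = -2 - 1/7 = -15/7)
(4*K(0, -2) + H(5))*D(x(-5, 5), (2 + 5)*3) - 138 = (4*(-15/7) + 5)*((5 - 5*(-5))*((2 + 5)*3)) - 138 = (-60/7 + 5)*((5 + 25)*(7*3)) - 138 = -750*21/7 - 138 = -25/7*630 - 138 = -2250 - 138 = -2388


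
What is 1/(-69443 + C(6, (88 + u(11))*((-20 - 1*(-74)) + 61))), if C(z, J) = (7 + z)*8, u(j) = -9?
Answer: -1/69339 ≈ -1.4422e-5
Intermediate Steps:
C(z, J) = 56 + 8*z
1/(-69443 + C(6, (88 + u(11))*((-20 - 1*(-74)) + 61))) = 1/(-69443 + (56 + 8*6)) = 1/(-69443 + (56 + 48)) = 1/(-69443 + 104) = 1/(-69339) = -1/69339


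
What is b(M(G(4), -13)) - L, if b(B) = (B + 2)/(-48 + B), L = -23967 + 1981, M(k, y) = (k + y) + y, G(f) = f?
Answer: 153904/7 ≈ 21986.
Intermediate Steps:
M(k, y) = k + 2*y
L = -21986
b(B) = (2 + B)/(-48 + B)
b(M(G(4), -13)) - L = (2 + (4 + 2*(-13)))/(-48 + (4 + 2*(-13))) - 1*(-21986) = (2 + (4 - 26))/(-48 + (4 - 26)) + 21986 = (2 - 22)/(-48 - 22) + 21986 = -20/(-70) + 21986 = -1/70*(-20) + 21986 = 2/7 + 21986 = 153904/7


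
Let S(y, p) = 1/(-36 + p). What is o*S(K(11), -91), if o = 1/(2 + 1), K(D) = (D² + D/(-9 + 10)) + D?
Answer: -1/381 ≈ -0.0026247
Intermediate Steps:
K(D) = D² + 2*D (K(D) = (D² + D/1) + D = (D² + 1*D) + D = (D² + D) + D = (D + D²) + D = D² + 2*D)
o = ⅓ (o = 1/3 = ⅓ ≈ 0.33333)
o*S(K(11), -91) = 1/(3*(-36 - 91)) = (⅓)/(-127) = (⅓)*(-1/127) = -1/381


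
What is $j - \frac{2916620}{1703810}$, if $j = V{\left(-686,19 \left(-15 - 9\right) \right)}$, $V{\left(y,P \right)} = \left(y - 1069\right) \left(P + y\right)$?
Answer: $\frac{341479012348}{170381} \approx 2.0042 \cdot 10^{6}$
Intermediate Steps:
$V{\left(y,P \right)} = \left(-1069 + y\right) \left(P + y\right)$
$j = 2004210$ ($j = \left(-686\right)^{2} - 1069 \cdot 19 \left(-15 - 9\right) - -733334 + 19 \left(-15 - 9\right) \left(-686\right) = 470596 - 1069 \cdot 19 \left(-24\right) + 733334 + 19 \left(-24\right) \left(-686\right) = 470596 - -487464 + 733334 - -312816 = 470596 + 487464 + 733334 + 312816 = 2004210$)
$j - \frac{2916620}{1703810} = 2004210 - \frac{2916620}{1703810} = 2004210 - 2916620 \cdot \frac{1}{1703810} = 2004210 - \frac{291662}{170381} = \frac{341479012348}{170381}$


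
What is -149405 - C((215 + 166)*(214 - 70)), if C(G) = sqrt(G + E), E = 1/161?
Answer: -149405 - sqrt(1422129905)/161 ≈ -1.4964e+5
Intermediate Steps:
E = 1/161 (E = 1*(1/161) = 1/161 ≈ 0.0062112)
C(G) = sqrt(1/161 + G) (C(G) = sqrt(G + 1/161) = sqrt(1/161 + G))
-149405 - C((215 + 166)*(214 - 70)) = -149405 - sqrt(161 + 25921*((215 + 166)*(214 - 70)))/161 = -149405 - sqrt(161 + 25921*(381*144))/161 = -149405 - sqrt(161 + 25921*54864)/161 = -149405 - sqrt(161 + 1422129744)/161 = -149405 - sqrt(1422129905)/161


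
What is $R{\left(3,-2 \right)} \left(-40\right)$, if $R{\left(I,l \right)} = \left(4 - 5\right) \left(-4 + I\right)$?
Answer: $-40$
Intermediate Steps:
$R{\left(I,l \right)} = 4 - I$ ($R{\left(I,l \right)} = - (-4 + I) = 4 - I$)
$R{\left(3,-2 \right)} \left(-40\right) = \left(4 - 3\right) \left(-40\right) = 1 \left(-40\right) = -40$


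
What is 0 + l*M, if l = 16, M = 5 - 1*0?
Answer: 80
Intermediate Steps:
M = 5 (M = 5 + 0 = 5)
0 + l*M = 0 + 16*5 = 0 + 80 = 80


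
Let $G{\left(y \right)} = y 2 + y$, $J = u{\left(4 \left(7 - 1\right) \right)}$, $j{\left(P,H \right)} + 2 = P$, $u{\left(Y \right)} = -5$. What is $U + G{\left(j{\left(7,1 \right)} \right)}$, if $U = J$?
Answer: $10$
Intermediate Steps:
$j{\left(P,H \right)} = -2 + P$
$J = -5$
$U = -5$
$G{\left(y \right)} = 3 y$ ($G{\left(y \right)} = 2 y + y = 3 y$)
$U + G{\left(j{\left(7,1 \right)} \right)} = -5 + 3 \left(-2 + 7\right) = -5 + 3 \cdot 5 = -5 + 15 = 10$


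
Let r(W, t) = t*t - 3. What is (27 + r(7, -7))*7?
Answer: 511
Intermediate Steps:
r(W, t) = -3 + t² (r(W, t) = t² - 3 = -3 + t²)
(27 + r(7, -7))*7 = (27 + (-3 + (-7)²))*7 = (27 + (-3 + 49))*7 = (27 + 46)*7 = 73*7 = 511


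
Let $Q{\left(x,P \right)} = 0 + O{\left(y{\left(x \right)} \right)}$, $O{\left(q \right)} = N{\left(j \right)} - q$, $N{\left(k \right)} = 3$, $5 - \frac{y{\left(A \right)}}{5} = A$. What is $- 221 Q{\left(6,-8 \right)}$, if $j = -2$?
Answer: $-1768$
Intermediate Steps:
$y{\left(A \right)} = 25 - 5 A$
$O{\left(q \right)} = 3 - q$
$Q{\left(x,P \right)} = -22 + 5 x$ ($Q{\left(x,P \right)} = 0 - \left(22 - 5 x\right) = 0 + \left(3 + \left(-25 + 5 x\right)\right) = 0 + \left(-22 + 5 x\right) = -22 + 5 x$)
$- 221 Q{\left(6,-8 \right)} = - 221 \left(-22 + 5 \cdot 6\right) = - 221 \left(-22 + 30\right) = \left(-221\right) 8 = -1768$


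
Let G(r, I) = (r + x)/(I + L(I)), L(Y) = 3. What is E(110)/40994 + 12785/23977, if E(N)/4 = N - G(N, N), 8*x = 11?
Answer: 120811382913/222138369188 ≈ 0.54386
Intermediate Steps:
x = 11/8 (x = (1/8)*11 = 11/8 ≈ 1.3750)
G(r, I) = (11/8 + r)/(3 + I) (G(r, I) = (r + 11/8)/(I + 3) = (11/8 + r)/(3 + I))
E(N) = 4*N - 4*(11/8 + N)/(3 + N) (E(N) = 4*(N - (11/8 + N)/(3 + N)) = 4*N - 4*(11/8 + N)/(3 + N))
E(110)/40994 + 12785/23977 = ((-11 + 8*110**2 + 16*110)/(2*(3 + 110)))/40994 + 12785/23977 = ((1/2)*(-11 + 8*12100 + 1760)/113)*(1/40994) + 12785*(1/23977) = ((1/2)*(1/113)*(-11 + 96800 + 1760))*(1/40994) + 12785/23977 = ((1/2)*(1/113)*98549)*(1/40994) + 12785/23977 = (98549/226)*(1/40994) + 12785/23977 = 98549/9264644 + 12785/23977 = 120811382913/222138369188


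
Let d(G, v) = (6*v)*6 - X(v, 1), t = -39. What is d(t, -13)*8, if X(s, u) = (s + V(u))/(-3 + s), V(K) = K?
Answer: -3750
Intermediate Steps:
X(s, u) = (s + u)/(-3 + s)
d(G, v) = 36*v - (1 + v)/(-3 + v) (d(G, v) = (6*v)*6 - (v + 1)/(-3 + v) = 36*v - (1 + v)/(-3 + v))
d(t, -13)*8 = ((-1 - 1*(-13) + 36*(-13)*(-3 - 13))/(-3 - 13))*8 = ((-1 + 13 + 36*(-13)*(-16))/(-16))*8 = -(-1 + 13 + 7488)/16*8 = -1/16*7500*8 = -1875/4*8 = -3750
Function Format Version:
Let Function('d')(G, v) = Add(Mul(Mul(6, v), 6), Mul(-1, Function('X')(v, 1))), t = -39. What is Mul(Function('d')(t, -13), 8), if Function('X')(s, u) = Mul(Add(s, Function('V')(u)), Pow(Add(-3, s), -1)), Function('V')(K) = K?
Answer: -3750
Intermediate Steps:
Function('X')(s, u) = Mul(Pow(Add(-3, s), -1), Add(s, u)) (Function('X')(s, u) = Mul(Add(s, u), Pow(Add(-3, s), -1)) = Mul(Pow(Add(-3, s), -1), Add(s, u)))
Function('d')(G, v) = Add(Mul(36, v), Mul(-1, Pow(Add(-3, v), -1), Add(1, v))) (Function('d')(G, v) = Add(Mul(Mul(6, v), 6), Mul(-1, Mul(Pow(Add(-3, v), -1), Add(v, 1)))) = Add(Mul(36, v), Mul(-1, Mul(Pow(Add(-3, v), -1), Add(1, v)))) = Add(Mul(36, v), Mul(-1, Pow(Add(-3, v), -1), Add(1, v))))
Mul(Function('d')(t, -13), 8) = Mul(Mul(Pow(Add(-3, -13), -1), Add(-1, Mul(-1, -13), Mul(36, -13, Add(-3, -13)))), 8) = Mul(Mul(Pow(-16, -1), Add(-1, 13, Mul(36, -13, -16))), 8) = Mul(Mul(Rational(-1, 16), Add(-1, 13, 7488)), 8) = Mul(Mul(Rational(-1, 16), 7500), 8) = Mul(Rational(-1875, 4), 8) = -3750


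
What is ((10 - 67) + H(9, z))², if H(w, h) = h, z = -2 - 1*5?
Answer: 4096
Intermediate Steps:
z = -7 (z = -2 - 5 = -7)
((10 - 67) + H(9, z))² = ((10 - 67) - 7)² = (-57 - 7)² = (-64)² = 4096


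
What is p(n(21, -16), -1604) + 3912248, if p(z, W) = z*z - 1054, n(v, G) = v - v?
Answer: 3911194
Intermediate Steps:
n(v, G) = 0
p(z, W) = -1054 + z² (p(z, W) = z² - 1054 = -1054 + z²)
p(n(21, -16), -1604) + 3912248 = (-1054 + 0²) + 3912248 = (-1054 + 0) + 3912248 = -1054 + 3912248 = 3911194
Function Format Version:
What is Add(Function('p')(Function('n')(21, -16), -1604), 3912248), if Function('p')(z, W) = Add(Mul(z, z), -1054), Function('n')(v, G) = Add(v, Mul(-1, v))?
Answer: 3911194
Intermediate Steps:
Function('n')(v, G) = 0
Function('p')(z, W) = Add(-1054, Pow(z, 2)) (Function('p')(z, W) = Add(Pow(z, 2), -1054) = Add(-1054, Pow(z, 2)))
Add(Function('p')(Function('n')(21, -16), -1604), 3912248) = Add(Add(-1054, Pow(0, 2)), 3912248) = Add(Add(-1054, 0), 3912248) = Add(-1054, 3912248) = 3911194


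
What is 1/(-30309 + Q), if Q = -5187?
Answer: -1/35496 ≈ -2.8172e-5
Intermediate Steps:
1/(-30309 + Q) = 1/(-30309 - 5187) = 1/(-35496) = -1/35496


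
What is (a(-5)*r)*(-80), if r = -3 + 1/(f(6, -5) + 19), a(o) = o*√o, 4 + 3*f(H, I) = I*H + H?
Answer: -33600*I*√5/29 ≈ -2590.8*I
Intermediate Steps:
f(H, I) = -4/3 + H/3 + H*I/3 (f(H, I) = -4/3 + (I*H + H)/3 = -4/3 + (H*I + H)/3 = -4/3 + (H + H*I)/3 = -4/3 + (H/3 + H*I/3) = -4/3 + H/3 + H*I/3)
a(o) = o^(3/2)
r = -84/29 (r = -3 + 1/((-4/3 + (⅓)*6 + (⅓)*6*(-5)) + 19) = -3 + 1/((-4/3 + 2 - 10) + 19) = -3 + 1/(-28/3 + 19) = -3 + 1/(29/3) = -3 + 3/29 = -84/29 ≈ -2.8966)
(a(-5)*r)*(-80) = ((-5)^(3/2)*(-84/29))*(-80) = (-5*I*√5*(-84/29))*(-80) = (420*I*√5/29)*(-80) = -33600*I*√5/29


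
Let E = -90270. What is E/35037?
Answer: -590/229 ≈ -2.5764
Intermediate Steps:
E/35037 = -90270/35037 = -90270*1/35037 = -590/229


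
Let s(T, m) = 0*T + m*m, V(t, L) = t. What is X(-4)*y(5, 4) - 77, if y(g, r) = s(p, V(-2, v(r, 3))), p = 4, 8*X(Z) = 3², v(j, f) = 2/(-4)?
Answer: -145/2 ≈ -72.500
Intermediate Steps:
v(j, f) = -½ (v(j, f) = 2*(-¼) = -½)
X(Z) = 9/8 (X(Z) = (⅛)*3² = (⅛)*9 = 9/8)
s(T, m) = m² (s(T, m) = 0 + m² = m²)
y(g, r) = 4 (y(g, r) = (-2)² = 4)
X(-4)*y(5, 4) - 77 = (9/8)*4 - 77 = 9/2 - 77 = -145/2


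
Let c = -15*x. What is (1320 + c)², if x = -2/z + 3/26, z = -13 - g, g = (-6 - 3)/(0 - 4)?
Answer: 4358303399025/2515396 ≈ 1.7327e+6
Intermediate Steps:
g = 9/4 (g = -9/(-4) = -9*(-¼) = 9/4 ≈ 2.2500)
z = -61/4 (z = -13 - 1*9/4 = -13 - 9/4 = -61/4 ≈ -15.250)
x = 391/1586 (x = -2/(-61/4) + 3/26 = -2*(-4/61) + 3*(1/26) = 8/61 + 3/26 = 391/1586 ≈ 0.24653)
c = -5865/1586 (c = -15*391/1586 = -5865/1586 ≈ -3.6980)
(1320 + c)² = (1320 - 5865/1586)² = (2087655/1586)² = 4358303399025/2515396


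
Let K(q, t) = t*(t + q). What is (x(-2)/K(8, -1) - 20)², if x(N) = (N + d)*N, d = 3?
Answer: 19044/49 ≈ 388.65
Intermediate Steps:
K(q, t) = t*(q + t)
x(N) = N*(3 + N) (x(N) = (N + 3)*N = (3 + N)*N = N*(3 + N))
(x(-2)/K(8, -1) - 20)² = ((-2*(3 - 2))/((-(8 - 1))) - 20)² = ((-2*1)/((-1*7)) - 20)² = (-2/(-7) - 20)² = (-2*(-⅐) - 20)² = (2/7 - 20)² = (-138/7)² = 19044/49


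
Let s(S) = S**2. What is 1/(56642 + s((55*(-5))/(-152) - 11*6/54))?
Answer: 1871424/106001843017 ≈ 1.7655e-5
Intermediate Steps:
1/(56642 + s((55*(-5))/(-152) - 11*6/54)) = 1/(56642 + ((55*(-5))/(-152) - 11*6/54)**2) = 1/(56642 + (-275*(-1/152) - 66*1/54)**2) = 1/(56642 + (275/152 - 11/9)**2) = 1/(56642 + (803/1368)**2) = 1/(56642 + 644809/1871424) = 1/(106001843017/1871424) = 1871424/106001843017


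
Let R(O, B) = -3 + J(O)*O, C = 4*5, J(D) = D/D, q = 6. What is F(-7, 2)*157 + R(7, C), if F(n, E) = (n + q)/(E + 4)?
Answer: -133/6 ≈ -22.167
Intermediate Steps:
J(D) = 1
F(n, E) = (6 + n)/(4 + E) (F(n, E) = (n + 6)/(E + 4) = (6 + n)/(4 + E))
C = 20
R(O, B) = -3 + O (R(O, B) = -3 + 1*O = -3 + O)
F(-7, 2)*157 + R(7, C) = ((6 - 7)/(4 + 2))*157 + (-3 + 7) = (-1/6)*157 + 4 = ((⅙)*(-1))*157 + 4 = -⅙*157 + 4 = -157/6 + 4 = -133/6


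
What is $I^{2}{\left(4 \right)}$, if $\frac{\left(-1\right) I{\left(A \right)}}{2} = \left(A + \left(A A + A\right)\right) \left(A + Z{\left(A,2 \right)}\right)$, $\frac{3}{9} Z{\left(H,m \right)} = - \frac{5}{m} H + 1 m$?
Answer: $921600$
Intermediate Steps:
$Z{\left(H,m \right)} = 3 m - \frac{15 H}{m}$ ($Z{\left(H,m \right)} = 3 \left(- \frac{5}{m} H + 1 m\right) = 3 \left(- \frac{5 H}{m} + m\right) = 3 \left(m - \frac{5 H}{m}\right) = 3 m - \frac{15 H}{m}$)
$I{\left(A \right)} = - 2 \left(6 - \frac{13 A}{2}\right) \left(A^{2} + 2 A\right)$ ($I{\left(A \right)} = - 2 \left(A + \left(A A + A\right)\right) \left(A - \left(-6 + \frac{15 A}{2}\right)\right) = - 2 \left(A + \left(A^{2} + A\right)\right) \left(A - \left(-6 + 15 A \frac{1}{2}\right)\right) = - 2 \left(A + \left(A + A^{2}\right)\right) \left(A - \left(-6 + \frac{15 A}{2}\right)\right) = - 2 \left(A^{2} + 2 A\right) \left(6 - \frac{13 A}{2}\right) = - 2 \left(6 - \frac{13 A}{2}\right) \left(A^{2} + 2 A\right)$)
$I^{2}{\left(4 \right)} = \left(4 \left(-24 + 13 \cdot 4^{2} + 14 \cdot 4\right)\right)^{2} = \left(4 \left(-24 + 13 \cdot 16 + 56\right)\right)^{2} = \left(4 \left(-24 + 208 + 56\right)\right)^{2} = \left(4 \cdot 240\right)^{2} = 960^{2} = 921600$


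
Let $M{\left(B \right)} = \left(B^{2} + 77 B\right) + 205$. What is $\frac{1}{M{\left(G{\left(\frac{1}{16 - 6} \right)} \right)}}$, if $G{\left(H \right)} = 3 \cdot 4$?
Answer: $\frac{1}{1273} \approx 0.00078555$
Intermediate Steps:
$G{\left(H \right)} = 12$
$M{\left(B \right)} = 205 + B^{2} + 77 B$
$\frac{1}{M{\left(G{\left(\frac{1}{16 - 6} \right)} \right)}} = \frac{1}{205 + 12^{2} + 77 \cdot 12} = \frac{1}{205 + 144 + 924} = \frac{1}{1273}$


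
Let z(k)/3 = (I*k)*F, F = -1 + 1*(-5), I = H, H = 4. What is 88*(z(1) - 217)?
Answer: -25432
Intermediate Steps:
I = 4
F = -6 (F = -1 - 5 = -6)
z(k) = -72*k (z(k) = 3*((4*k)*(-6)) = 3*(-24*k) = -72*k)
88*(z(1) - 217) = 88*(-72*1 - 217) = 88*(-72 - 217) = 88*(-289) = -25432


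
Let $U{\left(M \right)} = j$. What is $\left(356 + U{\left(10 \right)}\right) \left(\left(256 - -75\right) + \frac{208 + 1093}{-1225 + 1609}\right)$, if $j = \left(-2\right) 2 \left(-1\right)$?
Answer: $\frac{1926075}{16} \approx 1.2038 \cdot 10^{5}$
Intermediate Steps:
$j = 4$ ($j = \left(-4\right) \left(-1\right) = 4$)
$U{\left(M \right)} = 4$
$\left(356 + U{\left(10 \right)}\right) \left(\left(256 - -75\right) + \frac{208 + 1093}{-1225 + 1609}\right) = \left(356 + 4\right) \left(\left(256 - -75\right) + \frac{208 + 1093}{-1225 + 1609}\right) = 360 \left(\left(256 + 75\right) + \frac{1301}{384}\right) = 360 \left(331 + 1301 \cdot \frac{1}{384}\right) = 360 \left(331 + \frac{1301}{384}\right) = 360 \cdot \frac{128405}{384} = \frac{1926075}{16}$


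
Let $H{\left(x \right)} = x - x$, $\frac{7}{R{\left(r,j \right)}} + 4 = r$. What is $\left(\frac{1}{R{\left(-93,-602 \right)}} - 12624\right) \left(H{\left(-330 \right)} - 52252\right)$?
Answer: $\frac{4622473180}{7} \approx 6.6035 \cdot 10^{8}$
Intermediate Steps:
$R{\left(r,j \right)} = \frac{7}{-4 + r}$
$H{\left(x \right)} = 0$
$\left(\frac{1}{R{\left(-93,-602 \right)}} - 12624\right) \left(H{\left(-330 \right)} - 52252\right) = \left(\frac{1}{7 \frac{1}{-4 - 93}} - 12624\right) \left(0 - 52252\right) = \left(\frac{1}{7 \frac{1}{-97}} - 12624\right) \left(-52252\right) = \left(\frac{1}{7 \left(- \frac{1}{97}\right)} - 12624\right) \left(-52252\right) = \left(\frac{1}{- \frac{7}{97}} - 12624\right) \left(-52252\right) = \left(- \frac{97}{7} - 12624\right) \left(-52252\right) = \left(- \frac{88465}{7}\right) \left(-52252\right) = \frac{4622473180}{7}$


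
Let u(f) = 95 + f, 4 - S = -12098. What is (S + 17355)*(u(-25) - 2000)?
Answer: -56852010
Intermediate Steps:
S = 12102 (S = 4 - 1*(-12098) = 4 + 12098 = 12102)
(S + 17355)*(u(-25) - 2000) = (12102 + 17355)*((95 - 25) - 2000) = 29457*(70 - 2000) = 29457*(-1930) = -56852010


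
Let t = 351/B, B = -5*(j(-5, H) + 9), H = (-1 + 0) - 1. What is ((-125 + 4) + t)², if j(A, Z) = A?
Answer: 7678441/400 ≈ 19196.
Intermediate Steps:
H = -2 (H = -1 - 1 = -2)
B = -20 (B = -5*(-5 + 9) = -5*4 = -20)
t = -351/20 (t = 351/(-20) = 351*(-1/20) = -351/20 ≈ -17.550)
((-125 + 4) + t)² = ((-125 + 4) - 351/20)² = (-121 - 351/20)² = (-2771/20)² = 7678441/400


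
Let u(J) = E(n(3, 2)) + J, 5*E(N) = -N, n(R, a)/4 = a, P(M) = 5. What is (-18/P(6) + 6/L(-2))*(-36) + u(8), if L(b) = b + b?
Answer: 190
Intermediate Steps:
n(R, a) = 4*a
E(N) = -N/5 (E(N) = (-N)/5 = -N/5)
L(b) = 2*b
u(J) = -8/5 + J (u(J) = -4*2/5 + J = -⅕*8 + J = -8/5 + J)
(-18/P(6) + 6/L(-2))*(-36) + u(8) = (-18/5 + 6/((2*(-2))))*(-36) + (-8/5 + 8) = (-18*⅕ + 6/(-4))*(-36) + 32/5 = (-18/5 + 6*(-¼))*(-36) + 32/5 = (-18/5 - 3/2)*(-36) + 32/5 = -51/10*(-36) + 32/5 = 918/5 + 32/5 = 190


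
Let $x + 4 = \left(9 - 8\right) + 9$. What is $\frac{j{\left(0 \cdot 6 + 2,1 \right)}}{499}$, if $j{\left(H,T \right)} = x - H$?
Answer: $\frac{4}{499} \approx 0.008016$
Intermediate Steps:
$x = 6$ ($x = -4 + \left(\left(9 - 8\right) + 9\right) = -4 + \left(1 + 9\right) = -4 + 10 = 6$)
$j{\left(H,T \right)} = 6 - H$
$\frac{j{\left(0 \cdot 6 + 2,1 \right)}}{499} = \frac{6 - \left(0 \cdot 6 + 2\right)}{499} = \left(6 - \left(0 + 2\right)\right) \frac{1}{499} = \left(6 - 2\right) \frac{1}{499} = 4 \cdot \frac{1}{499} = \frac{4}{499}$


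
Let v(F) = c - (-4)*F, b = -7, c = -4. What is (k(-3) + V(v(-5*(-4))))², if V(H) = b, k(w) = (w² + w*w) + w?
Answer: 64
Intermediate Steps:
v(F) = -4 + 4*F (v(F) = -4 - (-4)*F = -4 + 4*F)
k(w) = w + 2*w² (k(w) = (w² + w²) + w = 2*w² + w = w + 2*w²)
V(H) = -7
(k(-3) + V(v(-5*(-4))))² = (-3*(1 + 2*(-3)) - 7)² = (-3*(1 - 6) - 7)² = (-3*(-5) - 7)² = (15 - 7)² = 8² = 64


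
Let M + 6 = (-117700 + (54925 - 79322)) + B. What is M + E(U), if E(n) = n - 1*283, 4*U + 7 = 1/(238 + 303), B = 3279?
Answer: -150515667/1082 ≈ -1.3911e+5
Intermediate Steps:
M = -138824 (M = -6 + ((-117700 + (54925 - 79322)) + 3279) = -6 + ((-117700 - 24397) + 3279) = -6 + (-142097 + 3279) = -6 - 138818 = -138824)
U = -1893/1082 (U = -7/4 + 1/(4*(238 + 303)) = -7/4 + (¼)/541 = -7/4 + (¼)*(1/541) = -7/4 + 1/2164 = -1893/1082 ≈ -1.7495)
E(n) = -283 + n (E(n) = n - 283 = -283 + n)
M + E(U) = -138824 + (-283 - 1893/1082) = -138824 - 308099/1082 = -150515667/1082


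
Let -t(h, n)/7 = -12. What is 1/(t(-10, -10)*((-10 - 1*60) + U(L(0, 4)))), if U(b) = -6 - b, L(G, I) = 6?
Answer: -1/6888 ≈ -0.00014518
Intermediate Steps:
t(h, n) = 84 (t(h, n) = -7*(-12) = 84)
1/(t(-10, -10)*((-10 - 1*60) + U(L(0, 4)))) = 1/(84*((-10 - 1*60) + (-6 - 1*6))) = 1/(84*((-10 - 60) + (-6 - 6))) = 1/(84*(-70 - 12)) = 1/(84*(-82)) = 1/(-6888) = -1/6888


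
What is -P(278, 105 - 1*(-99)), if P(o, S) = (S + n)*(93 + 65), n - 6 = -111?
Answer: -15642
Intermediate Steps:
n = -105 (n = 6 - 111 = -105)
P(o, S) = -16590 + 158*S (P(o, S) = (S - 105)*(93 + 65) = (-105 + S)*158 = -16590 + 158*S)
-P(278, 105 - 1*(-99)) = -(-16590 + 158*(105 - 1*(-99))) = -(-16590 + 158*(105 + 99)) = -(-16590 + 158*204) = -(-16590 + 32232) = -1*15642 = -15642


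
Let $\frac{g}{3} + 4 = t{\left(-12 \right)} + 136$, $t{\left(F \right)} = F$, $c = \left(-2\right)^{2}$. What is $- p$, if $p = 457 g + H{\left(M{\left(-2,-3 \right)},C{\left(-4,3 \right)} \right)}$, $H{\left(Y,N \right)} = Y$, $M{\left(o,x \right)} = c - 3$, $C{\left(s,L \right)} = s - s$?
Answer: $-164521$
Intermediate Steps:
$c = 4$
$C{\left(s,L \right)} = 0$
$M{\left(o,x \right)} = 1$ ($M{\left(o,x \right)} = 4 - 3 = 1$)
$g = 360$ ($g = -12 + 3 \left(-12 + 136\right) = -12 + 3 \cdot 124 = -12 + 372 = 360$)
$p = 164521$ ($p = 457 \cdot 360 + 1 = 164520 + 1 = 164521$)
$- p = \left(-1\right) 164521 = -164521$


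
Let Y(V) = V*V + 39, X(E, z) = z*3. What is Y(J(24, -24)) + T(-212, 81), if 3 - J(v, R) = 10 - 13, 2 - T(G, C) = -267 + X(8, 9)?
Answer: 317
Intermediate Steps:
X(E, z) = 3*z
T(G, C) = 242 (T(G, C) = 2 - (-267 + 3*9) = 2 - (-267 + 27) = 2 - 1*(-240) = 2 + 240 = 242)
J(v, R) = 6 (J(v, R) = 3 - (10 - 13) = 3 - 1*(-3) = 3 + 3 = 6)
Y(V) = 39 + V**2 (Y(V) = V**2 + 39 = 39 + V**2)
Y(J(24, -24)) + T(-212, 81) = (39 + 6**2) + 242 = (39 + 36) + 242 = 75 + 242 = 317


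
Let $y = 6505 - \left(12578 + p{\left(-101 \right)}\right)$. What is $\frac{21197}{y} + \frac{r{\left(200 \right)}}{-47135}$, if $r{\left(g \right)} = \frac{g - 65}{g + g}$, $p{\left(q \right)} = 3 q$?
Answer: $- \frac{7992980339}{2175751600} \approx -3.6737$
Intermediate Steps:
$y = -5770$ ($y = 6505 - \left(12578 + 3 \left(-101\right)\right) = 6505 - 12275 = -5770$)
$r{\left(g \right)} = \frac{-65 + g}{2 g}$
$\frac{21197}{y} + \frac{r{\left(200 \right)}}{-47135} = \frac{21197}{-5770} + \frac{\frac{1}{2} \cdot \frac{1}{200} \left(-65 + 200\right)}{-47135} = 21197 \left(- \frac{1}{5770}\right) + \frac{1}{2} \cdot \frac{1}{200} \cdot 135 \left(- \frac{1}{47135}\right) = - \frac{21197}{5770} + \frac{27}{80} \left(- \frac{1}{47135}\right) = - \frac{21197}{5770} - \frac{27}{3770800} = - \frac{7992980339}{2175751600}$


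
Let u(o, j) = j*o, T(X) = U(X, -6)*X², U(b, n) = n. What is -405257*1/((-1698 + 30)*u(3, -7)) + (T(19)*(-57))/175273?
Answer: -9529426175/877066092 ≈ -10.865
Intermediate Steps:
T(X) = -6*X²
-405257*1/((-1698 + 30)*u(3, -7)) + (T(19)*(-57))/175273 = -405257*(-1/(21*(-1698 + 30))) + (-6*19²*(-57))/175273 = -405257/((-1668*(-21))) + (-6*361*(-57))*(1/175273) = -405257/35028 - 2166*(-57)*(1/175273) = -405257*1/35028 + 123462*(1/175273) = -405257/35028 + 123462/175273 = -9529426175/877066092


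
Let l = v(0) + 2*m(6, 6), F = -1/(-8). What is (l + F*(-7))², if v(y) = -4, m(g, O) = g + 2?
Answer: 7921/64 ≈ 123.77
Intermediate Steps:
m(g, O) = 2 + g
F = ⅛ (F = -1*(-⅛) = ⅛ ≈ 0.12500)
l = 12 (l = -4 + 2*(2 + 6) = -4 + 2*8 = -4 + 16 = 12)
(l + F*(-7))² = (12 + (⅛)*(-7))² = (12 - 7/8)² = (89/8)² = 7921/64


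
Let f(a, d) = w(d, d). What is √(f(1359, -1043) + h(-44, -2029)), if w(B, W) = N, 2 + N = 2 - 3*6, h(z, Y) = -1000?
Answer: I*√1018 ≈ 31.906*I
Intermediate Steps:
N = -18 (N = -2 + (2 - 3*6) = -2 + (2 - 18) = -2 - 16 = -18)
w(B, W) = -18
f(a, d) = -18
√(f(1359, -1043) + h(-44, -2029)) = √(-18 - 1000) = √(-1018) = I*√1018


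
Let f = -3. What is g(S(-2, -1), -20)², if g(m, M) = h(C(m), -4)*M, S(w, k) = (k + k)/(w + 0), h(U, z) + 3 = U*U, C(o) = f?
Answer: 14400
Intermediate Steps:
C(o) = -3
h(U, z) = -3 + U² (h(U, z) = -3 + U*U = -3 + U²)
S(w, k) = 2*k/w (S(w, k) = (2*k)/w = 2*k/w)
g(m, M) = 6*M (g(m, M) = (-3 + (-3)²)*M = (-3 + 9)*M = 6*M)
g(S(-2, -1), -20)² = (6*(-20))² = (-120)² = 14400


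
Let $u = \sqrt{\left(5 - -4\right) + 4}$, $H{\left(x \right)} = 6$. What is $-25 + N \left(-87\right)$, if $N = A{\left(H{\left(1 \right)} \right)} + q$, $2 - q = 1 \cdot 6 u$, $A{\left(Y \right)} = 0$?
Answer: $-199 + 522 \sqrt{13} \approx 1683.1$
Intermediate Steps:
$u = \sqrt{13}$ ($u = \sqrt{\left(5 + 4\right) + 4} = \sqrt{9 + 4} = \sqrt{13} \approx 3.6056$)
$q = 2 - 6 \sqrt{13}$ ($q = 2 - 1 \cdot 6 \sqrt{13} = 2 - 6 \sqrt{13} \approx -19.633$)
$N = 2 - 6 \sqrt{13}$ ($N = 0 + \left(2 - 6 \sqrt{13}\right) = 2 - 6 \sqrt{13} \approx -19.633$)
$-25 + N \left(-87\right) = -25 + \left(2 - 6 \sqrt{13}\right) \left(-87\right) = -25 - \left(174 - 522 \sqrt{13}\right) = -199 + 522 \sqrt{13}$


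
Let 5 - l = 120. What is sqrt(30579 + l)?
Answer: 16*sqrt(119) ≈ 174.54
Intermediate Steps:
l = -115 (l = 5 - 1*120 = 5 - 120 = -115)
sqrt(30579 + l) = sqrt(30579 - 115) = sqrt(30464) = 16*sqrt(119)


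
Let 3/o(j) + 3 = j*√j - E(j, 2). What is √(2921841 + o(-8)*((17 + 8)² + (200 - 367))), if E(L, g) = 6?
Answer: √3*√((8765065 + 15583152*I*√2)/(9 + 16*I*√2)) ≈ 1709.3 + 0.015336*I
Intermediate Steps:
o(j) = 3/(-9 + j^(3/2)) (o(j) = 3/(-3 + (j*√j - 1*6)) = 3/(-3 + (j^(3/2) - 6)) = 3/(-3 + (-6 + j^(3/2))) = 3/(-9 + j^(3/2)))
√(2921841 + o(-8)*((17 + 8)² + (200 - 367))) = √(2921841 + (3/(-9 + (-8)^(3/2)))*((17 + 8)² + (200 - 367))) = √(2921841 + (3/(-9 - 16*I*√2))*(25² - 167)) = √(2921841 + (3/(-9 - 16*I*√2))*(625 - 167)) = √(2921841 + (3/(-9 - 16*I*√2))*458) = √(2921841 + 1374/(-9 - 16*I*√2))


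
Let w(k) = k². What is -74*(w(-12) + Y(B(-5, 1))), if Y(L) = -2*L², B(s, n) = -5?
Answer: -6956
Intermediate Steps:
-74*(w(-12) + Y(B(-5, 1))) = -74*((-12)² - 2*(-5)²) = -74*(144 - 2*25) = -74*(144 - 50) = -74*94 = -6956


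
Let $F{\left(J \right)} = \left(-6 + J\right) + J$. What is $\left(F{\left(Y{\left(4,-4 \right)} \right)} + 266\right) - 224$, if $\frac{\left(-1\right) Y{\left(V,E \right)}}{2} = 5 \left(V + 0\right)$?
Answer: $-44$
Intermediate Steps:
$Y{\left(V,E \right)} = - 10 V$ ($Y{\left(V,E \right)} = - 2 \cdot 5 \left(V + 0\right) = - 2 \cdot 5 V = - 10 V$)
$F{\left(J \right)} = -6 + 2 J$
$\left(F{\left(Y{\left(4,-4 \right)} \right)} + 266\right) - 224 = \left(\left(-6 + 2 \left(\left(-10\right) 4\right)\right) + 266\right) - 224 = \left(\left(-6 + 2 \left(-40\right)\right) + 266\right) - 224 = \left(\left(-6 - 80\right) + 266\right) - 224 = \left(-86 + 266\right) - 224 = 180 - 224 = -44$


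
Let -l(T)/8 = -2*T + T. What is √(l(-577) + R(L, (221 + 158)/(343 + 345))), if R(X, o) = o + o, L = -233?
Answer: 5*I*√5461086/172 ≈ 67.933*I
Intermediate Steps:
R(X, o) = 2*o
l(T) = 8*T (l(T) = -8*(-2*T + T) = -(-8)*T = 8*T)
√(l(-577) + R(L, (221 + 158)/(343 + 345))) = √(8*(-577) + 2*((221 + 158)/(343 + 345))) = √(-4616 + 2*(379/688)) = √(-4616 + 379/344) = √(-1587525/344) = 5*I*√5461086/172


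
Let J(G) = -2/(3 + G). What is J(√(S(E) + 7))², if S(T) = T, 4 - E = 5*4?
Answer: (-1 + I)²/9 ≈ -0.22222*I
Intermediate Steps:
E = -16 (E = 4 - 5*4 = 4 - 1*20 = 4 - 20 = -16)
J(√(S(E) + 7))² = (-2/(3 + √(-16 + 7)))² = (-2/(3 + √(-9)))² = (-2*(3 - 3*I)/18)² = (-(3 - 3*I)/9)² = (3 - 3*I)²/81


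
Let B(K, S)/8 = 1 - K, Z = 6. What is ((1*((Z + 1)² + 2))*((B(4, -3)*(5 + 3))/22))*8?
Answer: -39168/11 ≈ -3560.7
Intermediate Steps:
B(K, S) = 8 - 8*K (B(K, S) = 8*(1 - K) = 8 - 8*K)
((1*((Z + 1)² + 2))*((B(4, -3)*(5 + 3))/22))*8 = ((1*((6 + 1)² + 2))*(((8 - 8*4)*(5 + 3))/22))*8 = ((1*(7² + 2))*(((8 - 32)*8)*(1/22)))*8 = ((1*(49 + 2))*(-24*8*(1/22)))*8 = ((1*51)*(-192*1/22))*8 = (51*(-96/11))*8 = -4896/11*8 = -39168/11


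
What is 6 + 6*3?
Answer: 24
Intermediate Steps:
6 + 6*3 = 6 + 18 = 24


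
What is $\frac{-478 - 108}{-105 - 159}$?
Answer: $\frac{293}{132} \approx 2.2197$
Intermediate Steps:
$\frac{-478 - 108}{-105 - 159} = - \frac{586}{-264} = \left(-586\right) \left(- \frac{1}{264}\right) = \frac{293}{132}$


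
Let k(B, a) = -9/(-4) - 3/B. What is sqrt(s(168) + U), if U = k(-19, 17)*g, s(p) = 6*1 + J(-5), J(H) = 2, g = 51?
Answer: sqrt(188879)/38 ≈ 11.437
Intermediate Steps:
k(B, a) = 9/4 - 3/B (k(B, a) = -9*(-1/4) - 3/B = 9/4 - 3/B)
s(p) = 8 (s(p) = 6*1 + 2 = 6 + 2 = 8)
U = 9333/76 (U = (9/4 - 3/(-19))*51 = (9/4 - 3*(-1/19))*51 = (9/4 + 3/19)*51 = (183/76)*51 = 9333/76 ≈ 122.80)
sqrt(s(168) + U) = sqrt(8 + 9333/76) = sqrt(9941/76) = sqrt(188879)/38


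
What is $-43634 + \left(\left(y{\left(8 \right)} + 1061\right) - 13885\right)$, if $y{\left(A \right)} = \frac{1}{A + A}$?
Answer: $- \frac{903327}{16} \approx -56458.0$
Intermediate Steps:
$y{\left(A \right)} = \frac{1}{2 A}$
$-43634 + \left(\left(y{\left(8 \right)} + 1061\right) - 13885\right) = -43634 - \left(12824 - \frac{1}{16}\right) = -43634 + \left(\left(\frac{1}{2} \cdot \frac{1}{8} + 1061\right) - 13885\right) = -43634 + \left(\left(\frac{1}{16} + 1061\right) - 13885\right) = -43634 + \left(\frac{16977}{16} - 13885\right) = -43634 - \frac{205183}{16} = - \frac{903327}{16}$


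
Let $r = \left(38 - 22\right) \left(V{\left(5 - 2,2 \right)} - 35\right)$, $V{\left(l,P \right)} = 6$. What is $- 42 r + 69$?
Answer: $19557$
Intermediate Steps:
$r = -464$ ($r = \left(38 - 22\right) \left(6 - 35\right) = 16 \left(-29\right) = -464$)
$- 42 r + 69 = \left(-42\right) \left(-464\right) + 69 = 19488 + 69 = 19557$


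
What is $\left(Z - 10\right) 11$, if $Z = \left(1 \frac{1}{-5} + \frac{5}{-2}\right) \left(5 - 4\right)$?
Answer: $- \frac{1397}{10} \approx -139.7$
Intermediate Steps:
$Z = - \frac{27}{10}$ ($Z = \left(1 \left(- \frac{1}{5}\right) + 5 \left(- \frac{1}{2}\right)\right) 1 = \left(- \frac{1}{5} - \frac{5}{2}\right) 1 = \left(- \frac{27}{10}\right) 1 = - \frac{27}{10} \approx -2.7$)
$\left(Z - 10\right) 11 = \left(- \frac{27}{10} - 10\right) 11 = \left(- \frac{127}{10}\right) 11 = - \frac{1397}{10}$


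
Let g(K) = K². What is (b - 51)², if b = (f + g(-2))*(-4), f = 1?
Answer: 5041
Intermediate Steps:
b = -20 (b = (1 + (-2)²)*(-4) = (1 + 4)*(-4) = 5*(-4) = -20)
(b - 51)² = (-20 - 51)² = (-71)² = 5041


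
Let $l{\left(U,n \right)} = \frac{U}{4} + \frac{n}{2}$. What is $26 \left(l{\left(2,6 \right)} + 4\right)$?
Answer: $195$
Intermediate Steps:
$l{\left(U,n \right)} = \frac{n}{2} + \frac{U}{4}$ ($l{\left(U,n \right)} = U \frac{1}{4} + n \frac{1}{2} = \frac{U}{4} + \frac{n}{2} = \frac{n}{2} + \frac{U}{4}$)
$26 \left(l{\left(2,6 \right)} + 4\right) = 26 \left(\left(\frac{1}{2} \cdot 6 + \frac{1}{4} \cdot 2\right) + 4\right) = 26 \left(\left(3 + \frac{1}{2}\right) + 4\right) = 26 \left(\frac{7}{2} + 4\right) = 26 \cdot \frac{15}{2} = 195$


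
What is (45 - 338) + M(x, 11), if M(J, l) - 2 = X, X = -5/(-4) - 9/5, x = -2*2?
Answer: -5831/20 ≈ -291.55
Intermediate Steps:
x = -4
X = -11/20 (X = -5*(-¼) - 9*⅕ = 5/4 - 9/5 = -11/20 ≈ -0.55000)
M(J, l) = 29/20 (M(J, l) = 2 - 11/20 = 29/20)
(45 - 338) + M(x, 11) = (45 - 338) + 29/20 = -293 + 29/20 = -5831/20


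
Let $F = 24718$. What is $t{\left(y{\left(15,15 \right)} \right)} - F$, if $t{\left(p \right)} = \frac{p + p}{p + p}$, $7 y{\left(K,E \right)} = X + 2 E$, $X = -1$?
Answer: $-24717$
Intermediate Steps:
$y{\left(K,E \right)} = - \frac{1}{7} + \frac{2 E}{7}$ ($y{\left(K,E \right)} = \frac{-1 + 2 E}{7} = - \frac{1}{7} + \frac{2 E}{7}$)
$t{\left(p \right)} = 1$ ($t{\left(p \right)} = \frac{2 p}{2 p} = 2 p \frac{1}{2 p} = 1$)
$t{\left(y{\left(15,15 \right)} \right)} - F = 1 - 24718 = -24717$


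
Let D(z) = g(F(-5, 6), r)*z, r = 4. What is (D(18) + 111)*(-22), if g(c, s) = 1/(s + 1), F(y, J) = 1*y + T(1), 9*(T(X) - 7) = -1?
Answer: -12606/5 ≈ -2521.2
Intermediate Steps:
T(X) = 62/9 (T(X) = 7 + (1/9)*(-1) = 7 - 1/9 = 62/9)
F(y, J) = 62/9 + y (F(y, J) = 1*y + 62/9 = y + 62/9 = 62/9 + y)
g(c, s) = 1/(1 + s)
D(z) = z/5 (D(z) = z/(1 + 4) = z/5)
(D(18) + 111)*(-22) = ((1/5)*18 + 111)*(-22) = (18/5 + 111)*(-22) = (573/5)*(-22) = -12606/5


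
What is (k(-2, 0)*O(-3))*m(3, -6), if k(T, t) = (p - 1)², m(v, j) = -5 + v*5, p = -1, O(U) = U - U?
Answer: 0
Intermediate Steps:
O(U) = 0
m(v, j) = -5 + 5*v
k(T, t) = 4 (k(T, t) = (-1 - 1)² = (-2)² = 4)
(k(-2, 0)*O(-3))*m(3, -6) = (4*0)*(-5 + 5*3) = 0*(-5 + 15) = 0*10 = 0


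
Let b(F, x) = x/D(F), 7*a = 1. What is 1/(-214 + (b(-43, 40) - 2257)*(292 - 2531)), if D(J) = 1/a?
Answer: 7/35282903 ≈ 1.9840e-7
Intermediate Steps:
a = ⅐ (a = (⅐)*1 = ⅐ ≈ 0.14286)
D(J) = 7 (D(J) = 1/(⅐) = 7)
b(F, x) = x/7
1/(-214 + (b(-43, 40) - 2257)*(292 - 2531)) = 1/(-214 + ((⅐)*40 - 2257)*(292 - 2531)) = 1/(-214 + (40/7 - 2257)*(-2239)) = 1/(-214 - 15759/7*(-2239)) = 1/(-214 + 35284401/7) = 1/(35282903/7) = 7/35282903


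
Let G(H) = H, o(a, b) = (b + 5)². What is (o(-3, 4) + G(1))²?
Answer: 6724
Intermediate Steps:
o(a, b) = (5 + b)²
(o(-3, 4) + G(1))² = ((5 + 4)² + 1)² = (9² + 1)² = (81 + 1)² = 82² = 6724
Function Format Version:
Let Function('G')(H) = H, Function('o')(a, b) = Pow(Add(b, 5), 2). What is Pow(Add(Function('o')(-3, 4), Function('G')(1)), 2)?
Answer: 6724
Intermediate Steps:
Function('o')(a, b) = Pow(Add(5, b), 2)
Pow(Add(Function('o')(-3, 4), Function('G')(1)), 2) = Pow(Add(Pow(Add(5, 4), 2), 1), 2) = Pow(Add(Pow(9, 2), 1), 2) = Pow(Add(81, 1), 2) = Pow(82, 2) = 6724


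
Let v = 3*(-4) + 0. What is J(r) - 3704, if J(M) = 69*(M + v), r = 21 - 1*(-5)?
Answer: -2738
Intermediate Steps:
v = -12 (v = -12 + 0 = -12)
r = 26 (r = 21 + 5 = 26)
J(M) = -828 + 69*M (J(M) = 69*(M - 12) = 69*(-12 + M) = -828 + 69*M)
J(r) - 3704 = (-828 + 69*26) - 3704 = (-828 + 1794) - 3704 = 966 - 3704 = -2738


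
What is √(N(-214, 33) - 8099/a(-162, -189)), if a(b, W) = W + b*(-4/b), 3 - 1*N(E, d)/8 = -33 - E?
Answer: 9*I*√635549/193 ≈ 37.176*I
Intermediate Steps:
N(E, d) = 288 + 8*E (N(E, d) = 24 - 8*(-33 - E) = 24 + (264 + 8*E) = 288 + 8*E)
a(b, W) = -4 + W (a(b, W) = W - 4 = -4 + W)
√(N(-214, 33) - 8099/a(-162, -189)) = √((288 + 8*(-214)) - 8099/(-4 - 189)) = √((288 - 1712) - 8099/(-193)) = √(-1424 - 8099*(-1/193)) = √(-1424 + 8099/193) = √(-266733/193) = 9*I*√635549/193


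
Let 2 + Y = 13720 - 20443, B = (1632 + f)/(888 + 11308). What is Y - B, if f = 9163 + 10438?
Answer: -82039333/12196 ≈ -6726.7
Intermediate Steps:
f = 19601
B = 21233/12196 (B = (1632 + 19601)/(888 + 11308) = 21233/12196 ≈ 1.7410)
Y = -6725 (Y = -2 + (13720 - 20443) = -2 - 6723 = -6725)
Y - B = -6725 - 1*21233/12196 = -6725 - 21233/12196 = -82039333/12196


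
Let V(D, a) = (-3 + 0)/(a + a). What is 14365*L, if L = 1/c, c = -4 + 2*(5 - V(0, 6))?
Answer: 2210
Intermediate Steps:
V(D, a) = -3/(2*a) (V(D, a) = -3*1/(2*a) = -3/(2*a))
c = 13/2 (c = -4 + 2*(5 - (-3)/(2*6)) = -4 + 2*(5 - 1*(-¼)) = -4 + 2*(5 + ¼) = -4 + 2*(21/4) = -4 + 21/2 = 13/2 ≈ 6.5000)
L = 2/13 (L = 1/(13/2) = 2/13 ≈ 0.15385)
14365*L = 14365*(2/13) = 2210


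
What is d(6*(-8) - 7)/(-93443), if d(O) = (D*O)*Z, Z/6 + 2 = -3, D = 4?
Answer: -6600/93443 ≈ -0.070631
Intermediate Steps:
Z = -30 (Z = -12 + 6*(-3) = -12 - 18 = -30)
d(O) = -120*O (d(O) = (4*O)*(-30) = -120*O)
d(6*(-8) - 7)/(-93443) = -120*(6*(-8) - 7)/(-93443) = -120*(-48 - 7)*(-1/93443) = -120*(-55)*(-1/93443) = 6600*(-1/93443) = -6600/93443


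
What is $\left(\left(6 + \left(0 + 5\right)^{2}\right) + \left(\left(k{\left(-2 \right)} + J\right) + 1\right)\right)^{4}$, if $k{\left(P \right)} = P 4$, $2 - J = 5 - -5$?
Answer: $65536$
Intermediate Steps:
$J = -8$ ($J = 2 - \left(5 - -5\right) = 2 - \left(5 + 5\right) = 2 - 10 = -8$)
$k{\left(P \right)} = 4 P$
$\left(\left(6 + \left(0 + 5\right)^{2}\right) + \left(\left(k{\left(-2 \right)} + J\right) + 1\right)\right)^{4} = \left(\left(6 + \left(0 + 5\right)^{2}\right) + \left(\left(4 \left(-2\right) - 8\right) + 1\right)\right)^{4} = \left(\left(6 + 5^{2}\right) + \left(\left(-8 - 8\right) + 1\right)\right)^{4} = \left(\left(6 + 25\right) + \left(-16 + 1\right)\right)^{4} = \left(31 - 15\right)^{4} = 16^{4} = 65536$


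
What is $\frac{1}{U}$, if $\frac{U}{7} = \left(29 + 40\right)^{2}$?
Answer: $\frac{1}{33327} \approx 3.0006 \cdot 10^{-5}$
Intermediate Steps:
$U = 33327$ ($U = 7 \left(29 + 40\right)^{2} = 7 \cdot 69^{2} = 7 \cdot 4761 = 33327$)
$\frac{1}{U} = \frac{1}{33327}$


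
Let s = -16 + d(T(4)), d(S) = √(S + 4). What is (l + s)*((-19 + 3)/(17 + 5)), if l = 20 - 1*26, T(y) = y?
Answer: 16 - 16*√2/11 ≈ 13.943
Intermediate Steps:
d(S) = √(4 + S)
s = -16 + 2*√2 (s = -16 + √(4 + 4) = -16 + √8 = -16 + 2*√2 ≈ -13.172)
l = -6 (l = 20 - 26 = -6)
(l + s)*((-19 + 3)/(17 + 5)) = (-6 + (-16 + 2*√2))*((-19 + 3)/(17 + 5)) = (-22 + 2*√2)*(-16/22) = (-22 + 2*√2)*(-16*1/22) = (-22 + 2*√2)*(-8/11) = 16 - 16*√2/11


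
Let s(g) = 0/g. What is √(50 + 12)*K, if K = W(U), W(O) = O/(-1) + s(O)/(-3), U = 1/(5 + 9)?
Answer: -√62/14 ≈ -0.56243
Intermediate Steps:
s(g) = 0
U = 1/14 ≈ 0.071429
W(O) = -O (W(O) = O/(-1) + 0/(-3) = O*(-1) + 0*(-⅓) = -O + 0 = -O)
K = -1/14 (K = -1*1/14 = -1/14 ≈ -0.071429)
√(50 + 12)*K = √(50 + 12)*(-1/14) = √62*(-1/14) = -√62/14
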